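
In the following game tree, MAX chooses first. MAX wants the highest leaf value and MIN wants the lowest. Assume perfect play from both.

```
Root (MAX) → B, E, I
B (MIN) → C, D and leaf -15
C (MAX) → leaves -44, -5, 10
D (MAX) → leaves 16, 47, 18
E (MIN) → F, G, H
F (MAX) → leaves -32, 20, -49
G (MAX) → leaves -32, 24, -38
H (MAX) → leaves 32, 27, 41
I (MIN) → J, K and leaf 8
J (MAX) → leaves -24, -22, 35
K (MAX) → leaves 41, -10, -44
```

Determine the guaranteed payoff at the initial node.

20

C (MAX): max(-44, -5, 10) = 10
D (MAX): max(16, 47, 18) = 47
B (MIN): min(10, 47, -15) = -15
F (MAX): max(-32, 20, -49) = 20
G (MAX): max(-32, 24, -38) = 24
H (MAX): max(32, 27, 41) = 41
E (MIN): min(20, 24, 41) = 20
J (MAX): max(-24, -22, 35) = 35
K (MAX): max(41, -10, -44) = 41
I (MIN): min(35, 41, 8) = 8
Root (MAX): max(-15, 20, 8) = 20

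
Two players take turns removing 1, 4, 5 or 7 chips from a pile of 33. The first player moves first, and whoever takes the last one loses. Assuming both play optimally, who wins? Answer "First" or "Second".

Compute winning (W) and losing (L) positions by backward induction:
i:   0  1  2  3  4  5  6  7  8  9 10 11 12 13 14 15 16 17 18 19 20 21 22 23 24 25 26 27 28 29 30 31 32 33
     W  L  W  L  W  W  W  W  W  L  W  L  W  W  W  W  W  L  W  L  W  W  W  W  W  L  W  L  W  W  W  W  W  L
Position 33 is L, so the second player wins.

Second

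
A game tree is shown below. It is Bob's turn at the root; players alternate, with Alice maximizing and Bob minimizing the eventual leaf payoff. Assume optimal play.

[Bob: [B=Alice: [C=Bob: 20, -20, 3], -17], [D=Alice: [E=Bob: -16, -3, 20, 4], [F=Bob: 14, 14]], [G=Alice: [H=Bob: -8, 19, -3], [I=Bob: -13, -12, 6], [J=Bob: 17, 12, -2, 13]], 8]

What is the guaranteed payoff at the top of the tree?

-17

C (Bob): min(20, -20, 3) = -20
B (Alice): max(-20, -17) = -17
E (Bob): min(-16, -3, 20, 4) = -16
F (Bob): min(14, 14) = 14
D (Alice): max(-16, 14) = 14
H (Bob): min(-8, 19, -3) = -8
I (Bob): min(-13, -12, 6) = -13
J (Bob): min(17, 12, -2, 13) = -2
G (Alice): max(-8, -13, -2) = -2
Root (Bob): min(-17, 14, -2, 8) = -17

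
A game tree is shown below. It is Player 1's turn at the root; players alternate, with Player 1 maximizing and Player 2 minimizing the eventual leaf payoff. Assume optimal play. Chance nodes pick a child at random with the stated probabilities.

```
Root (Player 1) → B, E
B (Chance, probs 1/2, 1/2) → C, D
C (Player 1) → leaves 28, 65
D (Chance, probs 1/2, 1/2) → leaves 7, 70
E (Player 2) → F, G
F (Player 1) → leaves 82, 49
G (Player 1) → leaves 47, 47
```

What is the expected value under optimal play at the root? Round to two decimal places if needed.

51.75

C (Player 1): max(28, 65) = 65
D (Chance): 1/2·7 + 1/2·70 = 38.5
B (Chance): 1/2·65 + 1/2·38.5 = 51.75
F (Player 1): max(82, 49) = 82
G (Player 1): max(47, 47) = 47
E (Player 2): min(82, 47) = 47
Root (Player 1): max(51.75, 47) = 51.75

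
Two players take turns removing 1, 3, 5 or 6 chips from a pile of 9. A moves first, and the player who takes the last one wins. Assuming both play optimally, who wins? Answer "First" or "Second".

First

W/L table (W = player to move can force a win):
i:   0  1  2  3  4  5  6  7  8  9
     L  W  L  W  L  W  W  W  W  W
Position 9 is W, so the first player wins.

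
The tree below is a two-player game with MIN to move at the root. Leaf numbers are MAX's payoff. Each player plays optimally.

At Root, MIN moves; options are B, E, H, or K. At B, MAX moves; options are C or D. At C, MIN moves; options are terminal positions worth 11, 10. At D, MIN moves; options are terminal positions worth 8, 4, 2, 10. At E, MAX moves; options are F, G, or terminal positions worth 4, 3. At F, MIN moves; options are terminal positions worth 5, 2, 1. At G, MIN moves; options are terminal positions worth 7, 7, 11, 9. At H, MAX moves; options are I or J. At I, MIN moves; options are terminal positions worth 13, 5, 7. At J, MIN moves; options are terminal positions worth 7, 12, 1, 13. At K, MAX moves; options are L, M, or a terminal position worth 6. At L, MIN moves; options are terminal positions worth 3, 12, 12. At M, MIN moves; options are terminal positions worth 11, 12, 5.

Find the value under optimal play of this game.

C (MIN): min(11, 10) = 10
D (MIN): min(8, 4, 2, 10) = 2
B (MAX): max(10, 2) = 10
F (MIN): min(5, 2, 1) = 1
G (MIN): min(7, 7, 11, 9) = 7
E (MAX): max(1, 7, 4, 3) = 7
I (MIN): min(13, 5, 7) = 5
J (MIN): min(7, 12, 1, 13) = 1
H (MAX): max(5, 1) = 5
L (MIN): min(3, 12, 12) = 3
M (MIN): min(11, 12, 5) = 5
K (MAX): max(3, 5, 6) = 6
Root (MIN): min(10, 7, 5, 6) = 5

5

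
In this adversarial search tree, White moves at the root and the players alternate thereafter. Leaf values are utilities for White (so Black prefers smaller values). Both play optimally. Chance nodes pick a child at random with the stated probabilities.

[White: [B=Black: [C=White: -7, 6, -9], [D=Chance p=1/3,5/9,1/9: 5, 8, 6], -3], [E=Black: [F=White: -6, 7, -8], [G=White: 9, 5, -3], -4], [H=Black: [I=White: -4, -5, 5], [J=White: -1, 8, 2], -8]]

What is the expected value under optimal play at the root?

C (White): max(-7, 6, -9) = 6
D (Chance): 1/3·5 + 5/9·8 + 1/9·6 = 6.78
B (Black): min(6, 6.78, -3) = -3
F (White): max(-6, 7, -8) = 7
G (White): max(9, 5, -3) = 9
E (Black): min(7, 9, -4) = -4
I (White): max(-4, -5, 5) = 5
J (White): max(-1, 8, 2) = 8
H (Black): min(5, 8, -8) = -8
Root (White): max(-3, -4, -8) = -3

-3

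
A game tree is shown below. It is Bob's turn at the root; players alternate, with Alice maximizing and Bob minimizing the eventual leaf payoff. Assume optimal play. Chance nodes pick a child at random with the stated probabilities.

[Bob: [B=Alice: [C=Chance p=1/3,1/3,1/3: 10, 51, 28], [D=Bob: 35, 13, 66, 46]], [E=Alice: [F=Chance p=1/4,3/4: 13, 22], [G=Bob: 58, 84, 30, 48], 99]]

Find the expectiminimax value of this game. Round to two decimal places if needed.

29.67

C (Chance): 1/3·10 + 1/3·51 + 1/3·28 = 29.67
D (Bob): min(35, 13, 66, 46) = 13
B (Alice): max(29.67, 13) = 29.67
F (Chance): 1/4·13 + 3/4·22 = 19.75
G (Bob): min(58, 84, 30, 48) = 30
E (Alice): max(19.75, 30, 99) = 99
Root (Bob): min(29.67, 99) = 29.67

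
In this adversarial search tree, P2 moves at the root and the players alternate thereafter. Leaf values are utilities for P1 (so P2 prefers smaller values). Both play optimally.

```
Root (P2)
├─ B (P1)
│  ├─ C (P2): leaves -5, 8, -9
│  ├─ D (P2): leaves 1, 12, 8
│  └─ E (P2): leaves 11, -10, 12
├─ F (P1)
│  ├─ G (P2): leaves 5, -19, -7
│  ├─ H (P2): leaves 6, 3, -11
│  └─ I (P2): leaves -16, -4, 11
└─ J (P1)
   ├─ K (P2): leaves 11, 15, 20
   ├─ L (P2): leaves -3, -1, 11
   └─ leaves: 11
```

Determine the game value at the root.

-11

C (P2): min(-5, 8, -9) = -9
D (P2): min(1, 12, 8) = 1
E (P2): min(11, -10, 12) = -10
B (P1): max(-9, 1, -10) = 1
G (P2): min(5, -19, -7) = -19
H (P2): min(6, 3, -11) = -11
I (P2): min(-16, -4, 11) = -16
F (P1): max(-19, -11, -16) = -11
K (P2): min(11, 15, 20) = 11
L (P2): min(-3, -1, 11) = -3
J (P1): max(11, -3, 11) = 11
Root (P2): min(1, -11, 11) = -11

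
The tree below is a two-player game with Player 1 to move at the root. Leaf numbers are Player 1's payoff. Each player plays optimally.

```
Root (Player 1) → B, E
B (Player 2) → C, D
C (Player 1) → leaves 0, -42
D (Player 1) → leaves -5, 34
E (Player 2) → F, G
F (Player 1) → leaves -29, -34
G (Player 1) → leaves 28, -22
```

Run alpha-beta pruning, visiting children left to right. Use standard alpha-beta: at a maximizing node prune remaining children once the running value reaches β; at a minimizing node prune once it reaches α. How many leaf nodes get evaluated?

6

C [α=-∞,β=+∞]: v=0
D [α=-∞,β=0]: v=34
B [α=-∞,β=+∞]: v=0
F [α=0,β=+∞]: v=-29
E [α=0,β=+∞]: v=-29 after child 1 ≤ α → α-cutoff, skip 1
Root [α=-∞,β=+∞]: v=0
Leaves evaluated: 6 of 8.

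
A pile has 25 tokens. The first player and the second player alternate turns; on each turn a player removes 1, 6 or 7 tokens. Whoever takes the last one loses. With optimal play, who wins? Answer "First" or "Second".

i:   0  1  2  3  4  5  6  7  8  9 10 11 12 13 14 15 16 17 18 19 20 21 22 23 24 25
     W  L  W  L  W  L  W  W  W  W  W  W  W  L  W  L  W  L  W  W  W  W  W  W  W  L
Position 25 is L, so the second player wins.

Second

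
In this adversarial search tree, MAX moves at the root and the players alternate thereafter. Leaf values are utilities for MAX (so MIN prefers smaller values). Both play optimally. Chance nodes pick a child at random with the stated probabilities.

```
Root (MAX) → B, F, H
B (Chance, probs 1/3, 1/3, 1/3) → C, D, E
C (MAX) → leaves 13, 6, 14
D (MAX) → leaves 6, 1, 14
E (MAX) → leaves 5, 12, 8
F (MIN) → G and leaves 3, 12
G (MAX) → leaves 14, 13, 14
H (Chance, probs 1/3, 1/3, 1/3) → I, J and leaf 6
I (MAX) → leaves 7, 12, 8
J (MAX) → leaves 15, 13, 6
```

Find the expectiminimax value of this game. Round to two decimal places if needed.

C (MAX): max(13, 6, 14) = 14
D (MAX): max(6, 1, 14) = 14
E (MAX): max(5, 12, 8) = 12
B (Chance): 1/3·14 + 1/3·14 + 1/3·12 = 13.33
G (MAX): max(14, 13, 14) = 14
F (MIN): min(14, 3, 12) = 3
I (MAX): max(7, 12, 8) = 12
J (MAX): max(15, 13, 6) = 15
H (Chance): 1/3·12 + 1/3·15 + 1/3·6 = 11
Root (MAX): max(13.33, 3, 11) = 13.33

13.33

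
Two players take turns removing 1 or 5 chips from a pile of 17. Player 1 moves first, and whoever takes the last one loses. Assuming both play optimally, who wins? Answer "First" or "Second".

Mark each pile size as W (mover wins) or L (mover loses):
i:   0  1  2  3  4  5  6  7  8  9 10 11 12 13 14 15 16 17
     W  L  W  L  W  L  W  L  W  L  W  L  W  L  W  L  W  L
Position 17 is L, so the second player wins.

Second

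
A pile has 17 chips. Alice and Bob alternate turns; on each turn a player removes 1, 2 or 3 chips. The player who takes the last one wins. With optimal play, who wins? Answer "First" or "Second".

First

Compute winning (W) and losing (L) positions by backward induction:
i:   0  1  2  3  4  5  6  7  8  9 10 11 12 13 14 15 16 17
     L  W  W  W  L  W  W  W  L  W  W  W  L  W  W  W  L  W
Position 17 is W, so the first player wins.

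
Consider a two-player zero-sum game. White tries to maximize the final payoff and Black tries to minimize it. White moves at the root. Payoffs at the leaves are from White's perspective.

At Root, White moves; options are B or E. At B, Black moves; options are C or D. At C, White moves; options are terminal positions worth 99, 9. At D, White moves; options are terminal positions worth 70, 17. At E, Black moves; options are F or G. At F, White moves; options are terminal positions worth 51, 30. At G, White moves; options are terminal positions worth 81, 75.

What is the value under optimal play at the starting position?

C (White): max(99, 9) = 99
D (White): max(70, 17) = 70
B (Black): min(99, 70) = 70
F (White): max(51, 30) = 51
G (White): max(81, 75) = 81
E (Black): min(51, 81) = 51
Root (White): max(70, 51) = 70

70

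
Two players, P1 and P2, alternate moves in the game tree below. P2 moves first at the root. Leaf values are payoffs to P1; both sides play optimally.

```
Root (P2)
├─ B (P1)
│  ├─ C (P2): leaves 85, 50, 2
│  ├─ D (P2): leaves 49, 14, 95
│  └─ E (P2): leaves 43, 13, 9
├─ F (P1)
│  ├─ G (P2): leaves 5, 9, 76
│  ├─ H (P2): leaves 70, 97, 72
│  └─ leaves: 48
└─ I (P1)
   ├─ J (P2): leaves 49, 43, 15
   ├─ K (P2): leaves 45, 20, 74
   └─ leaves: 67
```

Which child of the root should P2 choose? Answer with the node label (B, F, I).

C (P2): min(85, 50, 2) = 2
D (P2): min(49, 14, 95) = 14
E (P2): min(43, 13, 9) = 9
B (P1): max(2, 14, 9) = 14
G (P2): min(5, 9, 76) = 5
H (P2): min(70, 97, 72) = 70
F (P1): max(5, 70, 48) = 70
J (P2): min(49, 43, 15) = 15
K (P2): min(45, 20, 74) = 20
I (P1): max(15, 20, 67) = 67
Root (P2): min(14, 70, 67) = 14
P2 picks the child with the lowest value: B (value 14).

B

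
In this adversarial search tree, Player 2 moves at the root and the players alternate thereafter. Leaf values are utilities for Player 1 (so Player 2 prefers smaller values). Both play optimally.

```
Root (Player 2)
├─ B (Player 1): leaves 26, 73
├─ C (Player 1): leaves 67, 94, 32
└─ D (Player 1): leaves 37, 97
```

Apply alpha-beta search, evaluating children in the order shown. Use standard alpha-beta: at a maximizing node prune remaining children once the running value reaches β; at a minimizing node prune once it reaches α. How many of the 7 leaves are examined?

6

B [α=-∞,β=+∞]: v=73
C [α=-∞,β=73]: v=94 after child 2 ≥ β → β-cutoff, skip 1
D [α=-∞,β=73]: v=97
Root [α=-∞,β=+∞]: v=73
Leaves evaluated: 6 of 7.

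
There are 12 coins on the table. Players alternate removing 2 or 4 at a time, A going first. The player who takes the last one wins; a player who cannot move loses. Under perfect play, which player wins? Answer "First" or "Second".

Mark each pile size as W (mover wins) or L (mover loses):
i:   0  1  2  3  4  5  6  7  8  9 10 11 12
     L  L  W  W  W  W  L  L  W  W  W  W  L
Position 12 is L, so the second player wins.

Second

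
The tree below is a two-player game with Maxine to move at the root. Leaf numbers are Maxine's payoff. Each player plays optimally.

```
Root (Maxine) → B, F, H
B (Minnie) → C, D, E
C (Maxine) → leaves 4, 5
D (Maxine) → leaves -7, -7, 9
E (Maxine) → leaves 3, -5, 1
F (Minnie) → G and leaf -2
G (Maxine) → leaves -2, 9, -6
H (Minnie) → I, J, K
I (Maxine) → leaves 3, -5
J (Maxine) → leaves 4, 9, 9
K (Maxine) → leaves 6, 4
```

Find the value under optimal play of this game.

C (Maxine): max(4, 5) = 5
D (Maxine): max(-7, -7, 9) = 9
E (Maxine): max(3, -5, 1) = 3
B (Minnie): min(5, 9, 3) = 3
G (Maxine): max(-2, 9, -6) = 9
F (Minnie): min(9, -2) = -2
I (Maxine): max(3, -5) = 3
J (Maxine): max(4, 9, 9) = 9
K (Maxine): max(6, 4) = 6
H (Minnie): min(3, 9, 6) = 3
Root (Maxine): max(3, -2, 3) = 3

3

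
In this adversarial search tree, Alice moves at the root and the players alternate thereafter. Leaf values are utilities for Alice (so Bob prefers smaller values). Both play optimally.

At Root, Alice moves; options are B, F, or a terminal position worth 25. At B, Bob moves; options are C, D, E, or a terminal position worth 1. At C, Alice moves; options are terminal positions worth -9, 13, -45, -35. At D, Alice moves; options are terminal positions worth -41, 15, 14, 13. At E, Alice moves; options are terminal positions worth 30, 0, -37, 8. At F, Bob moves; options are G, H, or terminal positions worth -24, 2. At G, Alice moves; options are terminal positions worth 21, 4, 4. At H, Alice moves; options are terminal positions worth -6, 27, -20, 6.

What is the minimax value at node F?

-24

G: max(21, 4, 4) = 21
H: max(-6, 27, -20, 6) = 27
F: min(21, 27, -24, 2) = -24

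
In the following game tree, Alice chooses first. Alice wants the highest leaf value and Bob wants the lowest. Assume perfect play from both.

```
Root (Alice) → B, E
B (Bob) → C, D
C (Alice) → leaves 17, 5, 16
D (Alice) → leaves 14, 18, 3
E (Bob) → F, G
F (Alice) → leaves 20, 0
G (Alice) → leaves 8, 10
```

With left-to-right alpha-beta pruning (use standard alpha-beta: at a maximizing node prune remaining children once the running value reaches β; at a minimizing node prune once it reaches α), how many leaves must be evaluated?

C [α=-∞,β=+∞]: v=17
D [α=-∞,β=17]: v=18 after child 2 ≥ β → β-cutoff, skip 1
B [α=-∞,β=+∞]: v=17
F [α=17,β=+∞]: v=20
G [α=17,β=20]: v=10
E [α=17,β=+∞]: v=10
Root [α=-∞,β=+∞]: v=17
Leaves evaluated: 9 of 10.

9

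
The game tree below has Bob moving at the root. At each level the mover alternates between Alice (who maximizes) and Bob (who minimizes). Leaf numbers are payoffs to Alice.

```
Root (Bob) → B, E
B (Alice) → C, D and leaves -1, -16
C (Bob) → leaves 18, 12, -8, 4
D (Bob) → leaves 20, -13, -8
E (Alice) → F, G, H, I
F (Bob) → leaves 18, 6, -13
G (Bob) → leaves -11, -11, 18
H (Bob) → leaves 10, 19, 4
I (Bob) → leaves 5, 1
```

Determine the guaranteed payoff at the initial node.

-1

C (Bob): min(18, 12, -8, 4) = -8
D (Bob): min(20, -13, -8) = -13
B (Alice): max(-8, -13, -1, -16) = -1
F (Bob): min(18, 6, -13) = -13
G (Bob): min(-11, -11, 18) = -11
H (Bob): min(10, 19, 4) = 4
I (Bob): min(5, 1) = 1
E (Alice): max(-13, -11, 4, 1) = 4
Root (Bob): min(-1, 4) = -1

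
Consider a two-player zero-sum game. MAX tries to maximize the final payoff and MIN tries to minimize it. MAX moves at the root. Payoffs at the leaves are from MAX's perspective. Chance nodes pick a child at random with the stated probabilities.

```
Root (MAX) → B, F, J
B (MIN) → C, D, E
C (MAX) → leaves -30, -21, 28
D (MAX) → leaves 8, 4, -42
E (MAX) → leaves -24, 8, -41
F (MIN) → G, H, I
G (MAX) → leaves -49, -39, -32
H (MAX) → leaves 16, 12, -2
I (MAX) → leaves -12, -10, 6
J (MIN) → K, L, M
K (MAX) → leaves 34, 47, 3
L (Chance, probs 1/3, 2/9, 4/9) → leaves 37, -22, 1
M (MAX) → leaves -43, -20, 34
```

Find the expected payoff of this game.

8

C (MAX): max(-30, -21, 28) = 28
D (MAX): max(8, 4, -42) = 8
E (MAX): max(-24, 8, -41) = 8
B (MIN): min(28, 8, 8) = 8
G (MAX): max(-49, -39, -32) = -32
H (MAX): max(16, 12, -2) = 16
I (MAX): max(-12, -10, 6) = 6
F (MIN): min(-32, 16, 6) = -32
K (MAX): max(34, 47, 3) = 47
L (Chance): 1/3·37 + 2/9·-22 + 4/9·1 = 7.89
M (MAX): max(-43, -20, 34) = 34
J (MIN): min(47, 7.89, 34) = 7.89
Root (MAX): max(8, -32, 7.89) = 8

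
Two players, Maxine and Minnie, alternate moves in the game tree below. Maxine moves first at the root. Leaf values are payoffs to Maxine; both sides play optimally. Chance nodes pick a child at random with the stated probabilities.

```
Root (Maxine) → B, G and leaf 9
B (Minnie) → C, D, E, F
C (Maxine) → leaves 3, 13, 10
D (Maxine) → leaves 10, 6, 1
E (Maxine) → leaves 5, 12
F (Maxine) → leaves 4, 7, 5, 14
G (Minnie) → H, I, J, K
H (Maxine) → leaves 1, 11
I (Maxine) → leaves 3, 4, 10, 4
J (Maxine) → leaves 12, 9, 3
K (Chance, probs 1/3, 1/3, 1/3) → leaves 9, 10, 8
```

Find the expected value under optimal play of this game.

10

C (Maxine): max(3, 13, 10) = 13
D (Maxine): max(10, 6, 1) = 10
E (Maxine): max(5, 12) = 12
F (Maxine): max(4, 7, 5, 14) = 14
B (Minnie): min(13, 10, 12, 14) = 10
H (Maxine): max(1, 11) = 11
I (Maxine): max(3, 4, 10, 4) = 10
J (Maxine): max(12, 9, 3) = 12
K (Chance): 1/3·9 + 1/3·10 + 1/3·8 = 9
G (Minnie): min(11, 10, 12, 9) = 9
Root (Maxine): max(10, 9, 9) = 10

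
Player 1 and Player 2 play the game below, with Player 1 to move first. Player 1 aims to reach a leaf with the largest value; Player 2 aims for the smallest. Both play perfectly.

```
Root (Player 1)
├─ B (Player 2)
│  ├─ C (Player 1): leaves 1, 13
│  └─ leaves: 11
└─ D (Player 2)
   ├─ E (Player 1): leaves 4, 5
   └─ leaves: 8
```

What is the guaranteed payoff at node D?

E: max(4, 5) = 5
D: min(5, 8) = 5

5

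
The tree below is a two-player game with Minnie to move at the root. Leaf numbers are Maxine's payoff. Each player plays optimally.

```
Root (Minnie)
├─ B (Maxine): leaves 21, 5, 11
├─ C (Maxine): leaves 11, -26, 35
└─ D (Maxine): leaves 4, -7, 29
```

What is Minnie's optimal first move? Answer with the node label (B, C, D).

B (Maxine): max(21, 5, 11) = 21
C (Maxine): max(11, -26, 35) = 35
D (Maxine): max(4, -7, 29) = 29
Root (Minnie): min(21, 35, 29) = 21
Minnie picks the child with the lowest value: B (value 21).

B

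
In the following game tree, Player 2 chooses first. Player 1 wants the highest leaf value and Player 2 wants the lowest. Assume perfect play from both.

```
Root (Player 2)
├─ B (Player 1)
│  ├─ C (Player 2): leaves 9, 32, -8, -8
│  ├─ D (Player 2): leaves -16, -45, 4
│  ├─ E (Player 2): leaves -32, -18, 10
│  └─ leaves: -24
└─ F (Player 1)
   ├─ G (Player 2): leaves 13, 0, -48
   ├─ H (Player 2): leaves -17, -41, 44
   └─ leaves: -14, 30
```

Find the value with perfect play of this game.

-8

C (Player 2): min(9, 32, -8, -8) = -8
D (Player 2): min(-16, -45, 4) = -45
E (Player 2): min(-32, -18, 10) = -32
B (Player 1): max(-8, -45, -32, -24) = -8
G (Player 2): min(13, 0, -48) = -48
H (Player 2): min(-17, -41, 44) = -41
F (Player 1): max(-48, -41, -14, 30) = 30
Root (Player 2): min(-8, 30) = -8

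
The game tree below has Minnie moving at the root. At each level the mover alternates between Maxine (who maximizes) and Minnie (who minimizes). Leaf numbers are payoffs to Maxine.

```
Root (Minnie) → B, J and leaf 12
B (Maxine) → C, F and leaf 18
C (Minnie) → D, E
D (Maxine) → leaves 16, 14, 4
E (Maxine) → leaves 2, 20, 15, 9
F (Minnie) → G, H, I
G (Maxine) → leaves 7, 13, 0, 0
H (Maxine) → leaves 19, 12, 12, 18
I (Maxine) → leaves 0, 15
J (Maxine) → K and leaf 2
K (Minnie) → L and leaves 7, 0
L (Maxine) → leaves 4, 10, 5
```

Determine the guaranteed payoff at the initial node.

D (Maxine): max(16, 14, 4) = 16
E (Maxine): max(2, 20, 15, 9) = 20
C (Minnie): min(16, 20) = 16
G (Maxine): max(7, 13, 0, 0) = 13
H (Maxine): max(19, 12, 12, 18) = 19
I (Maxine): max(0, 15) = 15
F (Minnie): min(13, 19, 15) = 13
B (Maxine): max(16, 13, 18) = 18
L (Maxine): max(4, 10, 5) = 10
K (Minnie): min(10, 7, 0) = 0
J (Maxine): max(0, 2) = 2
Root (Minnie): min(18, 2, 12) = 2

2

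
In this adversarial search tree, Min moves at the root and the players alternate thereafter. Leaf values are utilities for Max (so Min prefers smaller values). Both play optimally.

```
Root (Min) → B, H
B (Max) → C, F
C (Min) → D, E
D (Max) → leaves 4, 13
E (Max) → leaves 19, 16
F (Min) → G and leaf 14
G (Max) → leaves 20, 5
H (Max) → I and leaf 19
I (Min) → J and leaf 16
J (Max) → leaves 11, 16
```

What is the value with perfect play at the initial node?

14

D (Max): max(4, 13) = 13
E (Max): max(19, 16) = 19
C (Min): min(13, 19) = 13
G (Max): max(20, 5) = 20
F (Min): min(20, 14) = 14
B (Max): max(13, 14) = 14
J (Max): max(11, 16) = 16
I (Min): min(16, 16) = 16
H (Max): max(16, 19) = 19
Root (Min): min(14, 19) = 14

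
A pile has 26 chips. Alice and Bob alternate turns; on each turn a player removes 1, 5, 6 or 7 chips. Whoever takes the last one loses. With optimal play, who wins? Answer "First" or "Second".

First

i:   0  1  2  3  4  5  6  7  8  9 10 11 12 13 14 15 16 17 18 19 20 21 22 23 24 25 26
     W  L  W  L  W  L  W  W  W  W  W  W  W  L  W  L  W  L  W  W  W  W  W  W  W  L  W
Position 26 is W, so the first player wins.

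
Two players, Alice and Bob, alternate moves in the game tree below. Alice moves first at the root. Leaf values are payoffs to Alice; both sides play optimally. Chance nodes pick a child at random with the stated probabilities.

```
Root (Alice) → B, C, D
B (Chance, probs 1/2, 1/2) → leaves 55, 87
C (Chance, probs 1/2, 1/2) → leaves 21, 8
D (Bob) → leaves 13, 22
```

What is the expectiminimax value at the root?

B (Chance): 1/2·55 + 1/2·87 = 71
C (Chance): 1/2·21 + 1/2·8 = 14.5
D (Bob): min(13, 22) = 13
Root (Alice): max(71, 14.5, 13) = 71

71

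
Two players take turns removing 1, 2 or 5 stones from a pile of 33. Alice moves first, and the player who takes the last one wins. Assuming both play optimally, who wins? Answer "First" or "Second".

Second

Positions where the player to move wins (W) vs loses (L):
i:   0  1  2  3  4  5  6  7  8  9 10 11 12 13 14 15 16 17 18 19 20 21 22 23 24 25 26 27 28 29 30 31 32 33
     L  W  W  L  W  W  L  W  W  L  W  W  L  W  W  L  W  W  L  W  W  L  W  W  L  W  W  L  W  W  L  W  W  L
Position 33 is L, so the second player wins.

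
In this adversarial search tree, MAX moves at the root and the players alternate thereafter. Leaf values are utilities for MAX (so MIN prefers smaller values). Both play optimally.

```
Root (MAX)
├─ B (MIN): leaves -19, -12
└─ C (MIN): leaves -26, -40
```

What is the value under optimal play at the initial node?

B (MIN): min(-19, -12) = -19
C (MIN): min(-26, -40) = -40
Root (MAX): max(-19, -40) = -19

-19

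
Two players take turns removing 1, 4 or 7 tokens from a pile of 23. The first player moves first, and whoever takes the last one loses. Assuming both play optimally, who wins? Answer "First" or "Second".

First

W/L table (W = player to move can force a win):
i:   0  1  2  3  4  5  6  7  8  9 10 11 12 13 14 15 16 17 18 19 20 21 22 23
     W  L  W  L  W  W  L  W  W  L  W  L  W  W  L  W  W  L  W  L  W  W  L  W
Position 23 is W, so the first player wins.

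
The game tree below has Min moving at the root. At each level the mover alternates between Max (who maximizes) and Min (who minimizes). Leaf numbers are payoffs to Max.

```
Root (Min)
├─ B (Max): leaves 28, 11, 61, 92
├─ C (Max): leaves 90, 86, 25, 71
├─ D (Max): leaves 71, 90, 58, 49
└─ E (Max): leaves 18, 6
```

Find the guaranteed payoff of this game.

B (Max): max(28, 11, 61, 92) = 92
C (Max): max(90, 86, 25, 71) = 90
D (Max): max(71, 90, 58, 49) = 90
E (Max): max(18, 6) = 18
Root (Min): min(92, 90, 90, 18) = 18

18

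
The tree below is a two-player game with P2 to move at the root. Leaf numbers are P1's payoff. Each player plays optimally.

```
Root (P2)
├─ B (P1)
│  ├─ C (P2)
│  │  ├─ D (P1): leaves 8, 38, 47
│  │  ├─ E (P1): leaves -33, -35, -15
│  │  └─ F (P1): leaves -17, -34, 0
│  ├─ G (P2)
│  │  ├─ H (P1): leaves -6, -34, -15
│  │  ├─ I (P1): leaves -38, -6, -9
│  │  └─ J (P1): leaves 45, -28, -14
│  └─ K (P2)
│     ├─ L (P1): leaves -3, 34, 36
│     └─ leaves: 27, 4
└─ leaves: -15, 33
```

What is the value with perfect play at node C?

D: max(8, 38, 47) = 47
E: max(-33, -35, -15) = -15
F: max(-17, -34, 0) = 0
C: min(47, -15, 0) = -15

-15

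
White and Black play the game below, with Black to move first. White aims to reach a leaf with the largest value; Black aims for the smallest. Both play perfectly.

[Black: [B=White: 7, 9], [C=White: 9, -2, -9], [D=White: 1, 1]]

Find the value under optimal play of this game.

B (White): max(7, 9) = 9
C (White): max(9, -2, -9) = 9
D (White): max(1, 1) = 1
Root (Black): min(9, 9, 1) = 1

1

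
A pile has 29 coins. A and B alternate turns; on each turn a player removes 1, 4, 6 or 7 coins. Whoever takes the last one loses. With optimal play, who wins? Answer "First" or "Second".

W/L table (W = player to move can force a win):
i:   0  1  2  3  4  5  6  7  8  9 10 11 12 13 14 15 16 17 18 19 20 21 22 23 24 25 26 27 28 29
     W  L  W  L  W  W  L  W  W  W  W  L  W  W  L  W  L  W  W  L  W  W  W  W  L  W  W  L  W  L
Position 29 is L, so the second player wins.

Second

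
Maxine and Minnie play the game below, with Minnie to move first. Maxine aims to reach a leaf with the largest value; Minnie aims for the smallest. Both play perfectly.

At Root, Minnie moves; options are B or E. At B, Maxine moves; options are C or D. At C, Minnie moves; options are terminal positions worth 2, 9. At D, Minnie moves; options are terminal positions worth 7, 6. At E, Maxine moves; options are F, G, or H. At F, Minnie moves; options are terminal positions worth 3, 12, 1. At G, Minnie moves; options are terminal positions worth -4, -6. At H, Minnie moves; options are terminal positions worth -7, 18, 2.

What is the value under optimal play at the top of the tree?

C (Minnie): min(2, 9) = 2
D (Minnie): min(7, 6) = 6
B (Maxine): max(2, 6) = 6
F (Minnie): min(3, 12, 1) = 1
G (Minnie): min(-4, -6) = -6
H (Minnie): min(-7, 18, 2) = -7
E (Maxine): max(1, -6, -7) = 1
Root (Minnie): min(6, 1) = 1

1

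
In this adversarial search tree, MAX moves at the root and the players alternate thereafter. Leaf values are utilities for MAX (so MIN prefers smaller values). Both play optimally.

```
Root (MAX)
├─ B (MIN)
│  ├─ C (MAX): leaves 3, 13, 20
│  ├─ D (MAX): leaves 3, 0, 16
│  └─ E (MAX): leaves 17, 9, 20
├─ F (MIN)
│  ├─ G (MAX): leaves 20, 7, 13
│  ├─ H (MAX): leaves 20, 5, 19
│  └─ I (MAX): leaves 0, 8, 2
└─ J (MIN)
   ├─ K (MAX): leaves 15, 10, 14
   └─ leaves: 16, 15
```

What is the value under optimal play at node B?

C: max(3, 13, 20) = 20
D: max(3, 0, 16) = 16
E: max(17, 9, 20) = 20
B: min(20, 16, 20) = 16

16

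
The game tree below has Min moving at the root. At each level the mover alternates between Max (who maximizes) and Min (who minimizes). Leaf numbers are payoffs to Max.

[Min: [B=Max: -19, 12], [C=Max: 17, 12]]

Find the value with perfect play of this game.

B (Max): max(-19, 12) = 12
C (Max): max(17, 12) = 17
Root (Min): min(12, 17) = 12

12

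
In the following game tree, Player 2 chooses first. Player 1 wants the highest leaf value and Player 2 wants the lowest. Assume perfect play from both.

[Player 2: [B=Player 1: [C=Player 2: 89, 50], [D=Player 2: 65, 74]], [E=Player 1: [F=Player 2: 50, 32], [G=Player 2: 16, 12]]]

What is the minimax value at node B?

65

C: min(89, 50) = 50
D: min(65, 74) = 65
B: max(50, 65) = 65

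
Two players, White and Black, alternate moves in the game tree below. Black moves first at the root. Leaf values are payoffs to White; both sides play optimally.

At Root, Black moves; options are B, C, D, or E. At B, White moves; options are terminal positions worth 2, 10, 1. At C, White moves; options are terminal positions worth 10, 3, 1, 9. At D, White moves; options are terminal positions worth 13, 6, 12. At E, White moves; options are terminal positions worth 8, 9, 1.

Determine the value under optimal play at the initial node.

B (White): max(2, 10, 1) = 10
C (White): max(10, 3, 1, 9) = 10
D (White): max(13, 6, 12) = 13
E (White): max(8, 9, 1) = 9
Root (Black): min(10, 10, 13, 9) = 9

9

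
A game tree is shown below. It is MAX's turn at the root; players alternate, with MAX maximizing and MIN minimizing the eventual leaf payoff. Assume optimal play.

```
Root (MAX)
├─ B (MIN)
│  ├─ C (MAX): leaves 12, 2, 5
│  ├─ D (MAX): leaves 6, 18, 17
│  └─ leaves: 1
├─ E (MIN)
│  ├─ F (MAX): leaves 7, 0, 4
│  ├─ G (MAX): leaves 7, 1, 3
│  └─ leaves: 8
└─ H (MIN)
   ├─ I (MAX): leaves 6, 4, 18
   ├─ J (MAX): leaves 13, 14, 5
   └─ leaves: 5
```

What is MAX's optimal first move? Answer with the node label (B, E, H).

C (MAX): max(12, 2, 5) = 12
D (MAX): max(6, 18, 17) = 18
B (MIN): min(12, 18, 1) = 1
F (MAX): max(7, 0, 4) = 7
G (MAX): max(7, 1, 3) = 7
E (MIN): min(7, 7, 8) = 7
I (MAX): max(6, 4, 18) = 18
J (MAX): max(13, 14, 5) = 14
H (MIN): min(18, 14, 5) = 5
Root (MAX): max(1, 7, 5) = 7
MAX picks the child with the highest value: E (value 7).

E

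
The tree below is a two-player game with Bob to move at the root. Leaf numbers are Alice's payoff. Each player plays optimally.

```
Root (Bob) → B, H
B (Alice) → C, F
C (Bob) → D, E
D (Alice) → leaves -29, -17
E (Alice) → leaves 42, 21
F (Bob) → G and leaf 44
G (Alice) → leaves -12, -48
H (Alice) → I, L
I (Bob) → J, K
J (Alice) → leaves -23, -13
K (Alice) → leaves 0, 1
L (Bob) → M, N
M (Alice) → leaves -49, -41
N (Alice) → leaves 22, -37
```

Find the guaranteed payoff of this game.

-13

D (Alice): max(-29, -17) = -17
E (Alice): max(42, 21) = 42
C (Bob): min(-17, 42) = -17
G (Alice): max(-12, -48) = -12
F (Bob): min(-12, 44) = -12
B (Alice): max(-17, -12) = -12
J (Alice): max(-23, -13) = -13
K (Alice): max(0, 1) = 1
I (Bob): min(-13, 1) = -13
M (Alice): max(-49, -41) = -41
N (Alice): max(22, -37) = 22
L (Bob): min(-41, 22) = -41
H (Alice): max(-13, -41) = -13
Root (Bob): min(-12, -13) = -13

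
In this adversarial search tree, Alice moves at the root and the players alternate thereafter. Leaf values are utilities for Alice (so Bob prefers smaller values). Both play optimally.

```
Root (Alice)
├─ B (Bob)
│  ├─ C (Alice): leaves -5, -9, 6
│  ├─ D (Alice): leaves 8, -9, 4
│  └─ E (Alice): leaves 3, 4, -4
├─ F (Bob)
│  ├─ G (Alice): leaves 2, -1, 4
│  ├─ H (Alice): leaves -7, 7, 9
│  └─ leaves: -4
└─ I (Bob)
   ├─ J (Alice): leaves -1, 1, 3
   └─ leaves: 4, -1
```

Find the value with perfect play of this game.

C (Alice): max(-5, -9, 6) = 6
D (Alice): max(8, -9, 4) = 8
E (Alice): max(3, 4, -4) = 4
B (Bob): min(6, 8, 4) = 4
G (Alice): max(2, -1, 4) = 4
H (Alice): max(-7, 7, 9) = 9
F (Bob): min(4, 9, -4) = -4
J (Alice): max(-1, 1, 3) = 3
I (Bob): min(3, 4, -1) = -1
Root (Alice): max(4, -4, -1) = 4

4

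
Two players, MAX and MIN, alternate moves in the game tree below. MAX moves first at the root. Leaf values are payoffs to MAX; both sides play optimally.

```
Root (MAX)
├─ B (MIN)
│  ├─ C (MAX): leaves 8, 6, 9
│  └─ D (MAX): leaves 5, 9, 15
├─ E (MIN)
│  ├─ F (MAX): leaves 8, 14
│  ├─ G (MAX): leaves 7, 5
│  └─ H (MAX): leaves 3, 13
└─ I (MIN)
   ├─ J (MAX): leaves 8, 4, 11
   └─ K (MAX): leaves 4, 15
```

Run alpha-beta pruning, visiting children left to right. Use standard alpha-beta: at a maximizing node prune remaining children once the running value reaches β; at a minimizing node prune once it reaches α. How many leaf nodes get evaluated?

14

C [α=-∞,β=+∞]: v=9
D [α=-∞,β=9]: v=9 after child 2 ≥ β → β-cutoff, skip 1
B [α=-∞,β=+∞]: v=9
F [α=9,β=+∞]: v=14
G [α=9,β=14]: v=7
E [α=9,β=+∞]: v=7 after child 2 ≤ α → α-cutoff, skip 1
J [α=9,β=+∞]: v=11
K [α=9,β=11]: v=15
I [α=9,β=+∞]: v=11
Root [α=-∞,β=+∞]: v=11
Leaves evaluated: 14 of 17.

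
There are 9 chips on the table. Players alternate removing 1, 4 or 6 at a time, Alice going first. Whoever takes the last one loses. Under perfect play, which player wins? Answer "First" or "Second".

Mark each pile size as W (mover wins) or L (mover loses):
i:   0  1  2  3  4  5  6  7  8  9
     W  L  W  L  W  W  L  W  L  W
Position 9 is W, so the first player wins.

First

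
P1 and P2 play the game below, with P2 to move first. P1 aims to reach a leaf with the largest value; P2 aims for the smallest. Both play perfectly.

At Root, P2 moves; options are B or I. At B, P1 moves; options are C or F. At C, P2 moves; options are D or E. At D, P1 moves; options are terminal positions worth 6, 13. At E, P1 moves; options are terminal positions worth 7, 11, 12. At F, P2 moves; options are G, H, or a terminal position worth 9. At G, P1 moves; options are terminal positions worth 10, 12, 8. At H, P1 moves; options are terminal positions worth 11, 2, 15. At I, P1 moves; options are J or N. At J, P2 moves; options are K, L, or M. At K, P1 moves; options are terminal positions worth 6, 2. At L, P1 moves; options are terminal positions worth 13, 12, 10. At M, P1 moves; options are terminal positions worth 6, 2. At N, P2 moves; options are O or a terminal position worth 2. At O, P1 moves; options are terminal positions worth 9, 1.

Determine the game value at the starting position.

D (P1): max(6, 13) = 13
E (P1): max(7, 11, 12) = 12
C (P2): min(13, 12) = 12
G (P1): max(10, 12, 8) = 12
H (P1): max(11, 2, 15) = 15
F (P2): min(12, 15, 9) = 9
B (P1): max(12, 9) = 12
K (P1): max(6, 2) = 6
L (P1): max(13, 12, 10) = 13
M (P1): max(6, 2) = 6
J (P2): min(6, 13, 6) = 6
O (P1): max(9, 1) = 9
N (P2): min(9, 2) = 2
I (P1): max(6, 2) = 6
Root (P2): min(12, 6) = 6

6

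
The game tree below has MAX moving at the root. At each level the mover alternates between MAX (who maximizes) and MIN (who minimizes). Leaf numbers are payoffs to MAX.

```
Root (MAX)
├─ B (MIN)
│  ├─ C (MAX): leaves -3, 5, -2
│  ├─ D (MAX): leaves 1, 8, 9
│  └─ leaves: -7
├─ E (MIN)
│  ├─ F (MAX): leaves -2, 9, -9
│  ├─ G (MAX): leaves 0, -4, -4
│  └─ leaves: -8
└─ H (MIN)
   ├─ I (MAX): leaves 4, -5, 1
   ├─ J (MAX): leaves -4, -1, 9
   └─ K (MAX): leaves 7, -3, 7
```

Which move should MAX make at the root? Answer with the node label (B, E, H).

H

C (MAX): max(-3, 5, -2) = 5
D (MAX): max(1, 8, 9) = 9
B (MIN): min(5, 9, -7) = -7
F (MAX): max(-2, 9, -9) = 9
G (MAX): max(0, -4, -4) = 0
E (MIN): min(9, 0, -8) = -8
I (MAX): max(4, -5, 1) = 4
J (MAX): max(-4, -1, 9) = 9
K (MAX): max(7, -3, 7) = 7
H (MIN): min(4, 9, 7) = 4
Root (MAX): max(-7, -8, 4) = 4
MAX picks the child with the highest value: H (value 4).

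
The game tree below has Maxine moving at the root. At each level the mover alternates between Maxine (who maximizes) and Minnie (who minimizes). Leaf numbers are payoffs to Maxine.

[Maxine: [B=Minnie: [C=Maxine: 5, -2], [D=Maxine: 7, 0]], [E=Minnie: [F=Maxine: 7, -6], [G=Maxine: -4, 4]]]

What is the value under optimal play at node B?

C: max(5, -2) = 5
D: max(7, 0) = 7
B: min(5, 7) = 5

5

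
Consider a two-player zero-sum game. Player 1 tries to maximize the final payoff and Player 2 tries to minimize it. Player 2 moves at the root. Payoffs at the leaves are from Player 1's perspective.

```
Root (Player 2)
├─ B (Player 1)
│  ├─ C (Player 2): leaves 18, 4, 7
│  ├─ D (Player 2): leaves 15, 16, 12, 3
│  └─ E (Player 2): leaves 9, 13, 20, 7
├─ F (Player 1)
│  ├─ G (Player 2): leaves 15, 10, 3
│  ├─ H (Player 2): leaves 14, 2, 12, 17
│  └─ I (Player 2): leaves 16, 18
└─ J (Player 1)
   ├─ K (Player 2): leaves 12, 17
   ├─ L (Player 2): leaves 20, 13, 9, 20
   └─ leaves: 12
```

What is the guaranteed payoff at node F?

G: min(15, 10, 3) = 3
H: min(14, 2, 12, 17) = 2
I: min(16, 18) = 16
F: max(3, 2, 16) = 16

16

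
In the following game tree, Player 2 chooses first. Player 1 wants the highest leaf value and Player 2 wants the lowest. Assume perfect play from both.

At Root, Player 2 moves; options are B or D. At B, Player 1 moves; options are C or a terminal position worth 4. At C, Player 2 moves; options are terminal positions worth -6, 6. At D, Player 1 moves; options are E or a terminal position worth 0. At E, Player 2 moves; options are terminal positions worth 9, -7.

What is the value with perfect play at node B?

4

C: min(-6, 6) = -6
B: max(-6, 4) = 4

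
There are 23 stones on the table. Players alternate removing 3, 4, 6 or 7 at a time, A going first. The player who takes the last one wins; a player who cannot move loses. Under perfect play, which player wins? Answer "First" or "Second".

First

W/L table (W = player to move can force a win):
i:   0  1  2  3  4  5  6  7  8  9 10 11 12 13 14 15 16 17 18 19 20 21 22 23
     L  L  L  W  W  W  W  W  W  W  L  L  L  W  W  W  W  W  W  W  L  L  L  W
Position 23 is W, so the first player wins.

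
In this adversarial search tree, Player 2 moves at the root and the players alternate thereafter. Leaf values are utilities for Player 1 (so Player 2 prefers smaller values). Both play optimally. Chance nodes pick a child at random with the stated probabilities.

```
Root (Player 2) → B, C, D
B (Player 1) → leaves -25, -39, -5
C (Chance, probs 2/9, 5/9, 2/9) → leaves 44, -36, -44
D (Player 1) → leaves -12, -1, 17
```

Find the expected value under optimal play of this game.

B (Player 1): max(-25, -39, -5) = -5
C (Chance): 2/9·44 + 5/9·-36 + 2/9·-44 = -20
D (Player 1): max(-12, -1, 17) = 17
Root (Player 2): min(-5, -20, 17) = -20

-20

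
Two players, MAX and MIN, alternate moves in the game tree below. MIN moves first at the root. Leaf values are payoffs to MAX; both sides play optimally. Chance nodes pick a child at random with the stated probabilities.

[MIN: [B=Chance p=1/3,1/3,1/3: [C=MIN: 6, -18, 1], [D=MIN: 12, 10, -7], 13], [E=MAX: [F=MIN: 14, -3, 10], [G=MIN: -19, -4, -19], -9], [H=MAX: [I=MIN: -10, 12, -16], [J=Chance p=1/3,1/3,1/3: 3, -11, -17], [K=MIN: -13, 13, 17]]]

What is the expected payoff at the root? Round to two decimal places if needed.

-8.33

C (MIN): min(6, -18, 1) = -18
D (MIN): min(12, 10, -7) = -7
B (Chance): 1/3·-18 + 1/3·-7 + 1/3·13 = -4
F (MIN): min(14, -3, 10) = -3
G (MIN): min(-19, -4, -19) = -19
E (MAX): max(-3, -19, -9) = -3
I (MIN): min(-10, 12, -16) = -16
J (Chance): 1/3·3 + 1/3·-11 + 1/3·-17 = -8.33
K (MIN): min(-13, 13, 17) = -13
H (MAX): max(-16, -8.33, -13) = -8.33
Root (MIN): min(-4, -3, -8.33) = -8.33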